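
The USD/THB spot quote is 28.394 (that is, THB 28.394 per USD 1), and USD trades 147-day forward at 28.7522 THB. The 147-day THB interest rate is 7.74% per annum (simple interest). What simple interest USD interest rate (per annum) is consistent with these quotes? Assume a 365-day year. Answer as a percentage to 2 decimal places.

T = 147/365 years.
By CIP, F/S equals the THB-to-USD growth ratio: 28.7522/28.394 = 1.0126153.
The THB side grows by 1 + 0.0774×147/365 = 1.0311721.
So the USD growth factor = 1.0183256.
r = (1.0183256 − 1)/(147/365) = 0.045502 → 4.55%.

4.55%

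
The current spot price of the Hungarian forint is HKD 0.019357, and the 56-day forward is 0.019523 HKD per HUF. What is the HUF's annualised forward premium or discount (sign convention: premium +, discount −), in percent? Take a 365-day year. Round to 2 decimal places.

+5.59%

T = 56/365 years.
(F − S)/S = (0.019523 − 0.019357)/0.019357 = 0.0085757.
×(1/T) gives 5.59% p.a.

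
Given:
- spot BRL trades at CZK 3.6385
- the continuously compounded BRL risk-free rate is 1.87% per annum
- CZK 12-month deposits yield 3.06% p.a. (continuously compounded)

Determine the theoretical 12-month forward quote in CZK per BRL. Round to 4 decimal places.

3.6821

T = 1 year.
CZK growth factor: e^(0.0306×1) = 1.031073.
Growth of 1 BRL over T: e^(0.0187×1) = 1.0188759.
CIP: F = S · (grow CZK)/(grow BRL) = 3.6385 × 1.031073/1.0188759 = 3.682057 CZK per BRL.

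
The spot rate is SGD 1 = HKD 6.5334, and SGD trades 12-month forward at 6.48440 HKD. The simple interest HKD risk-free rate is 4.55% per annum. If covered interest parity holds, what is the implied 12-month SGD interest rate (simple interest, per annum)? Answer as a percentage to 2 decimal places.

T = 1 year.
By CIP, F/S equals the HKD-to-SGD growth ratio: 6.4844/6.5334 = 0.9925001.
The HKD side grows by 1 + 0.0455×1 = 1.045500.
So the SGD growth factor = 1.0534004.
r = (1.0534004 − 1)/1 = 0.053400 → 5.34%.

5.34%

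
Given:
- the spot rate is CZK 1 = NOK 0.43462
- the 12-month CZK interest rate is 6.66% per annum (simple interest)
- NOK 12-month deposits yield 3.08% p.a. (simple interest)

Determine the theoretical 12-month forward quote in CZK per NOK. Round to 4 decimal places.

T = 1 year.
NOK accumulates by 1 + 0.0308×1 = 1.030800.
Growth of 1 CZK over T: 1 + 0.0666×1 = 1.066600.
CIP: F = S · (grow NOK)/(grow CZK) = 0.43462 × 1.030800/1.066600 = 0.4200322 NOK per CZK.
Quoted the other way: 1/0.4200322 = 2.3808 CZK per NOK.

2.3808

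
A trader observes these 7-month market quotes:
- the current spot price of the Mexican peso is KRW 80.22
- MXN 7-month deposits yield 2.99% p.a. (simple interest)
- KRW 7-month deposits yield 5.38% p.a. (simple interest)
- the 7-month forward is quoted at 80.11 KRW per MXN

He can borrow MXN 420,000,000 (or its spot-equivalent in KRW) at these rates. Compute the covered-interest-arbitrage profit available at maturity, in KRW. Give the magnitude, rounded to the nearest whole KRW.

T = 7/12 years.
Route A — deposit MXN, sell forward: 420,000,000 × 1.017441666667 × 80.11 = KRW 34,233,045,805.01.
Route B — convert at spot, deposit KRW: 420,000,000 × 80.22 × 1.031383333333 = KRW 34,749,779,819.99.
The quoted forward undervalues MXN, so borrow MXN, convert to KRW at spot, deposit the KRW at 5.38%, and buy MXN forward at 80.11 to cover the loan.
Profit = 34,749,779,819.99 − 34,233,045,805.01 = KRW 516,734,015.

KRW 516,734,015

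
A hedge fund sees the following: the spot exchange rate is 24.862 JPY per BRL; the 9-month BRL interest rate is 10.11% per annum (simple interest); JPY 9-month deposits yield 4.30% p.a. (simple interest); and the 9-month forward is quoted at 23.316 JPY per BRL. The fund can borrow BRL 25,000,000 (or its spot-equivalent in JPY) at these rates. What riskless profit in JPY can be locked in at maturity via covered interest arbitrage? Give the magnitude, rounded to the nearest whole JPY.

T = 9/12 years.
Invest the BRL and cover forward: 25,000,000 × 1.075825 × 23.316 = JPY 627,098,392.50.
Convert at spot and invest in JPY: 25,000,000 × 24.862 × 1.032250 = JPY 641,594,987.50.
The quoted forward undervalues BRL, so borrow BRL, convert to JPY at spot, deposit the JPY at 4.30%, and buy BRL forward at 23.316 to cover the loan.
Arbitrage profit = |627,098,392.50 − 641,594,987.50| = JPY 14,496,595.

JPY 14,496,595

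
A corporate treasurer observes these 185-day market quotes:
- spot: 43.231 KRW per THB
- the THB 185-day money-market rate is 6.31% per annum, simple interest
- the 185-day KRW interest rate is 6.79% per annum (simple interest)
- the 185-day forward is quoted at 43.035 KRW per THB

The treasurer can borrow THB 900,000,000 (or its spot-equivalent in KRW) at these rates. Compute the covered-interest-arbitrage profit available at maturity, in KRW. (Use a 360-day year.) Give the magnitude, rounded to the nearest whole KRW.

KRW 278,092,835

T = 185/360 years.
Invest the THB and cover forward: 900,000,000 × 1.032426388889 × 43.035 = KRW 39,987,422,681.25.
Convert at spot and invest in KRW: 900,000,000 × 43.231 × 1.034893055556 = KRW 40,265,515,516.27.
The quoted forward undervalues THB, so borrow THB, convert to KRW at spot, deposit the KRW at 6.79%, and buy THB forward at 43.035 to cover the loan.
Profit = 40,265,515,516.27 − 39,987,422,681.25 = KRW 278,092,835.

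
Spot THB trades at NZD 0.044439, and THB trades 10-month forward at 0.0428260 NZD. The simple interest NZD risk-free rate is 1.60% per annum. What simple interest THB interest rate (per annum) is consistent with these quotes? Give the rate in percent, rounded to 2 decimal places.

6.18%

T = 10/12 years.
By CIP, F/S equals the NZD-to-THB growth ratio: 0.042826/0.044439 = 0.9637031.
The NZD side grows by 1 + 0.0160×10/12 = 1.0133333.
So the THB growth factor = 1.0514995.
r = (1.0514995 − 1)/(10/12) = 0.061799 → 6.18%.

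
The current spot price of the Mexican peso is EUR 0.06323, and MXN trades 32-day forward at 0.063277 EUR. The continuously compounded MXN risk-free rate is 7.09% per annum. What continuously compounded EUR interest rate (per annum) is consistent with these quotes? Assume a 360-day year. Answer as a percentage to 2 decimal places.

7.93%

T = 32/360 years.
By CIP, F/S equals the EUR-to-MXN growth ratio: 0.063277/0.06323 = 1.0007433.
MXN growth factor: e^(0.0709×32/360) = 1.0063221.
So the EUR growth factor = 1.0070701.
r = ln(1.0070701)/(32/360) = 0.079259 → 7.93%.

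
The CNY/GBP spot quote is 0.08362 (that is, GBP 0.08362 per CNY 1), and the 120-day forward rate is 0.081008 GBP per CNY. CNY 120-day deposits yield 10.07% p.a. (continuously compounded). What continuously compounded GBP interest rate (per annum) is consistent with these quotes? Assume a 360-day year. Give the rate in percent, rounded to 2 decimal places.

0.55%

T = 120/360 years.
By CIP, F/S equals the GBP-to-CNY growth ratio: 0.081008/0.08362 = 0.9687635.
The CNY side grows by e^(0.1007×120/360) = 1.0341364.
Hence g_GBP = 1.0018336.
Take logs: ln 1.0018336 / (120/360) = 0.005496, so 0.55%.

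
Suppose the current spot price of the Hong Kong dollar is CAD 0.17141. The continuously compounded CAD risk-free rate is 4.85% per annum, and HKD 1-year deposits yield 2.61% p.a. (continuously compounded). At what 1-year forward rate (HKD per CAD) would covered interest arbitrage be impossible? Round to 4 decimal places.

T = 1 year.
Growth of 1 CAD over T: e^(0.0485×1) = 1.0496954.
HKD accumulates by e^(0.0261×1) = 1.0264436.
CIP: F = S · (grow CAD)/(grow HKD) = 0.17141 × 1.0496954/1.0264436 = 0.1752929 CAD per HKD.
Invert for HKD per CAD: 1 / 0.1752929 = 5.7047.

5.7047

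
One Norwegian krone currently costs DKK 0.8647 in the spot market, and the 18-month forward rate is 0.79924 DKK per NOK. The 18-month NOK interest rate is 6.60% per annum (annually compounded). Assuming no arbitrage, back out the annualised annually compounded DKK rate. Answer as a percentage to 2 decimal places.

T = 18/12 years.
CIP gives F = S · g_DKK/g_NOK, so g_DKK/g_NOK = 0.79924/0.8647 = 0.9242974.
The NOK side grows by (1 + 0.0660)^(18/12) = 1.100616.
So the DKK growth factor = 1.0172965.
r = 1.0172965^(12/18) − 1 = 0.011498 → 1.15%.

1.15%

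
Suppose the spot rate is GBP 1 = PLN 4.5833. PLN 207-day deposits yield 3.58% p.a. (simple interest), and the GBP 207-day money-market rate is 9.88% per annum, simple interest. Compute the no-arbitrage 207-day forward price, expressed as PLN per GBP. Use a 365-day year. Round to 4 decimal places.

4.4282

T = 207/365 years.
Growth of 1 PLN over T: 1 + 0.0358×207/365 = 1.020303.
GBP accumulates by 1 + 0.0988×207/365 = 1.0560318.
CIP: F = S · (grow PLN)/(grow GBP) = 4.5833 × 1.020303/1.0560318 = 4.428233 PLN per GBP.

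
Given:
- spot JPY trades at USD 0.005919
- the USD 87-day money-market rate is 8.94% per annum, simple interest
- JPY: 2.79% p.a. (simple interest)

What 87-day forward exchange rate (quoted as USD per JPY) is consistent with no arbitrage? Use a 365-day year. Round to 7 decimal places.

0.0060052

T = 87/365 years.
USD growth factor: 1 + 0.0894×87/365 = 1.021309.
Growth of 1 JPY over T: 1 + 0.0279×87/365 = 1.0066501.
So F = 0.005919 × 1.021309 / 1.0066501 = 0.006005193 (USD/JPY).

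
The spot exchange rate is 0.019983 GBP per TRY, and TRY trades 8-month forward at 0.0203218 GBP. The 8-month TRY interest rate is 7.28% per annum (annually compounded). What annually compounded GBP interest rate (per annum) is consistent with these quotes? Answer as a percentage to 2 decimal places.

T = 8/12 years.
By CIP, F/S equals the GBP-to-TRY growth ratio: 0.0203218/0.019983 = 1.0169544.
TRY growth factor: (1 + 0.0728)^(8/12) = 1.0479627.
Hence g_GBP = 1.0657303.
Annualise: 1.0657303^(12/8) − 1 = 0.100198 = 10.02%.

10.02%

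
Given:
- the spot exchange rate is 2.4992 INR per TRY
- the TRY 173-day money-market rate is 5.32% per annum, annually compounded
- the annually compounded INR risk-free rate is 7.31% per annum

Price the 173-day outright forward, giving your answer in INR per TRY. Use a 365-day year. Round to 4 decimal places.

2.5215

T = 173/365 years.
Growth of 1 INR over T: (1 + 0.0731)^(173/365) = 1.0340049.
TRY growth factor: (1 + 0.0532)^(173/365) = 1.0248718.
So F = 2.4992 × 1.0340049 / 1.0248718 = 2.521472 (INR/TRY).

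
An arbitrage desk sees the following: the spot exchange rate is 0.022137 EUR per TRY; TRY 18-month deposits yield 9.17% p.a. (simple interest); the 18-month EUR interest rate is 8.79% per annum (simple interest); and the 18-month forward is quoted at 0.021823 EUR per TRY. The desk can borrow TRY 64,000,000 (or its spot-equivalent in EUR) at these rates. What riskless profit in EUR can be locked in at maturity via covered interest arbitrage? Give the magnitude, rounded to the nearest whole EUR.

EUR 14,785

T = 18/12 years.
Route A — deposit TRY, sell forward: 64,000,000 × 1.137550 × 0.021823 = EUR 1,588,784.23.
Route B — convert at spot, deposit EUR: 64,000,000 × 0.022137 × 1.131850 = EUR 1,603,568.86.
The quoted forward undervalues TRY, so borrow TRY, convert to EUR at spot, deposit the EUR at 8.79%, and buy TRY forward at 0.021823 to cover the loan.
Arbitrage profit = |1,588,784.23 − 1,603,568.86| = EUR 14,785.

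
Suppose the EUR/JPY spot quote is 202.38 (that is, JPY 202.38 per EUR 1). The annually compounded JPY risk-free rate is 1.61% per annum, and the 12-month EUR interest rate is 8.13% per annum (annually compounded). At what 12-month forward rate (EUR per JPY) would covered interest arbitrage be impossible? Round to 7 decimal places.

T = 1 year.
JPY accumulates by (1 + 0.0161)^1 = 1.016100.
EUR growth factor: (1 + 0.0813)^1 = 1.081300.
Forward (JPY per EUR) = 202.38 × 1.016100 / 1.081300 = 190.1769.
Quoted the other way: 1/190.1769 = 0.0052583 EUR per JPY.

0.0052583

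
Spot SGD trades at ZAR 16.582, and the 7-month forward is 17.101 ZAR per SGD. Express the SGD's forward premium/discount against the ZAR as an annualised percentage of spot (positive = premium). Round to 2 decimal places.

T = 7/12 years.
SGD trades forward at +3.12990% vs spot over the period.
Per annum: 0.0312990 / (7/12) = 0.053655 = 5.37%.

+5.37%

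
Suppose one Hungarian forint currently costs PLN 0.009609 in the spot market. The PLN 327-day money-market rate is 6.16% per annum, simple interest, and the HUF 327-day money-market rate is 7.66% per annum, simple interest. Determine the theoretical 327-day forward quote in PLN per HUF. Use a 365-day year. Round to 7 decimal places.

0.0094882

T = 327/365 years.
PLN accumulates by 1 + 0.0616×327/365 = 1.0551868.
Growth of 1 HUF over T: 1 + 0.0766×327/365 = 1.0686252.
So F = 0.009609 × 1.0551868 / 1.0686252 = 0.009488163 (PLN/HUF).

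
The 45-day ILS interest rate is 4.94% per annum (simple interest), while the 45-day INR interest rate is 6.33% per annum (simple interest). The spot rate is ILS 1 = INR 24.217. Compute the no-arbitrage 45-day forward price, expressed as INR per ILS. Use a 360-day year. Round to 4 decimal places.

24.2588

T = 45/360 years.
INR growth factor: 1 + 0.0633×45/360 = 1.0079125.
Growth of 1 ILS over T: 1 + 0.0494×45/360 = 1.006175.
CIP: F = S · (grow INR)/(grow ILS) = 24.217 × 1.0079125/1.006175 = 24.258819 INR per ILS.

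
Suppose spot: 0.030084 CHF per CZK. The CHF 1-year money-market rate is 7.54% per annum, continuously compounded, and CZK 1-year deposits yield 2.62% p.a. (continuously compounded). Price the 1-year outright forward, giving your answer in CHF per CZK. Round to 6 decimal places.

0.031601

T = 1 year.
Growth of 1 CHF over T: e^(0.0754×1) = 1.0783154.
Growth of 1 CZK over T: e^(0.0262×1) = 1.0265462.
Forward (CHF per CZK) = 0.030084 × 1.0783154 / 1.0265462 = 0.03160115.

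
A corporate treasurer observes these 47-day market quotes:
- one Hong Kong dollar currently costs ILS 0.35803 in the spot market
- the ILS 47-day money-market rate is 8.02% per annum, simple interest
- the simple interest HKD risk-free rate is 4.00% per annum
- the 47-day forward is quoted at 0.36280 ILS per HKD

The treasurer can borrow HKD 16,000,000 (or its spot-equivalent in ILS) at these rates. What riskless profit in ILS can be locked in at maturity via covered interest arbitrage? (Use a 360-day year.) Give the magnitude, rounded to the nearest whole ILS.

ILS 46,654

T = 47/360 years.
Invest the HKD and cover forward: 16,000,000 × 1.005222222 × 0.36280 = ILS 5,835,113.95.
Convert at spot and invest in ILS: 16,000,000 × 0.35803 × 1.010470556 = ILS 5,788,460.37.
The quoted forward overvalues HKD, so borrow ILS, buy HKD at spot, deposit the HKD at 4.00%, and sell the proceeds forward at 0.36280.
Arbitrage profit = |5,835,113.95 − 5,788,460.37| = ILS 46,654.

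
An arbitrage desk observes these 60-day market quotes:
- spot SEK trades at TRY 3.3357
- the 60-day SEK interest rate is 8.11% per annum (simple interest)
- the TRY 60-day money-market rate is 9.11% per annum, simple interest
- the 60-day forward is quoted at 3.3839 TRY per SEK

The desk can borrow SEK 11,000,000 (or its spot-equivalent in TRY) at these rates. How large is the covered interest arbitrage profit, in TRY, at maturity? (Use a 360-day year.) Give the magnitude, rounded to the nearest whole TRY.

TRY 476,212

T = 60/360 years.
Keep in SEK, deliver into the forward: 11,000,000·1.0135166667·3.3839 = TRY 37,726,029.53.
Swap to TRY now, deposit: 11,000,000·3.3357·1.0151833333 = TRY 37,249,817.49.
The quoted forward overvalues SEK, so borrow TRY, buy SEK at spot, deposit the SEK at 8.11%, and sell the proceeds forward at 3.3839.
Arbitrage profit = |37,726,029.53 − 37,249,817.49| = TRY 476,212.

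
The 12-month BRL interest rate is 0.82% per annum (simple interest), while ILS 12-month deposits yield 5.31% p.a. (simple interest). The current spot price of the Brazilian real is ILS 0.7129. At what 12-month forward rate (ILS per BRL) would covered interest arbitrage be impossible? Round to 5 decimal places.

T = 1 year.
ILS accumulates by 1 + 0.0531×1 = 1.053100.
BRL growth factor: 1 + 0.0082×1 = 1.008200.
CIP: F = S · (grow ILS)/(grow BRL) = 0.7129 × 1.053100/1.008200 = 0.7446489 ILS per BRL.

0.74465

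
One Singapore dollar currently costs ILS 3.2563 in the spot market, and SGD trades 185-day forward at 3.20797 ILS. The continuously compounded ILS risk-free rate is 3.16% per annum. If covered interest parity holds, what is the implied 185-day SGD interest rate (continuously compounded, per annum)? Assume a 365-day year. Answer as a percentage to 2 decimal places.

6.11%

T = 185/365 years.
CIP gives F = S · g_ILS/g_SGD, so g_ILS/g_SGD = 3.20797/3.2563 = 0.9851580.
ILS growth factor: e^(0.0316×185/365) = 1.0161454.
So the SGD growth factor = 1.0314542.
Take logs: ln 1.0314542 / (185/365) = 0.061102, so 6.11%.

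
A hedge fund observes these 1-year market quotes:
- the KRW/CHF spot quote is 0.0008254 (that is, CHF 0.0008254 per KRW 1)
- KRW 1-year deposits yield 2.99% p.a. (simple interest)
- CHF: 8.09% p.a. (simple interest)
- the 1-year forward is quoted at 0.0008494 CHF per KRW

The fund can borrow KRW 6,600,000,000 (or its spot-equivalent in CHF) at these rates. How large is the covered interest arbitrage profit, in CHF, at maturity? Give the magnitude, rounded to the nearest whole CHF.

CHF 114,693

T = 1 year.
Invest the KRW and cover forward: 6,600,000,000 × 1.029900 × 0.0008494 = CHF 5,773,660.60.
Convert at spot and invest in CHF: 6,600,000,000 × 0.0008254 × 1.080900 = CHF 5,888,354.08.
The quoted forward undervalues KRW, so borrow KRW, convert to CHF at spot, deposit the CHF at 8.09%, and buy KRW forward at 0.0008494 to cover the loan.
Arbitrage profit = |5,773,660.60 − 5,888,354.08| = CHF 114,693.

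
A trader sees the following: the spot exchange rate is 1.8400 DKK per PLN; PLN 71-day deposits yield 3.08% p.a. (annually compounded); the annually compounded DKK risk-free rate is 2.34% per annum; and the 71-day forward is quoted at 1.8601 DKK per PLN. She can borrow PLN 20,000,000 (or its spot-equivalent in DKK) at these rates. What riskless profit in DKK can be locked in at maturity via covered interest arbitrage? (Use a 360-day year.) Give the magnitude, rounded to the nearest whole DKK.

T = 71/360 years.
Invest the PLN and cover forward: 20,000,000 × 1.0060007081 × 1.8601 = DKK 37,425,238.34.
Convert at spot and invest in DKK: 20,000,000 × 1.8400 × 1.0045722533 = DKK 36,968,258.92.
The quoted forward overvalues PLN, so borrow DKK, buy PLN at spot, deposit the PLN at 3.08%, and sell the proceeds forward at 1.8601.
The gap between the two covered legs is DKK 456,979.

DKK 456,979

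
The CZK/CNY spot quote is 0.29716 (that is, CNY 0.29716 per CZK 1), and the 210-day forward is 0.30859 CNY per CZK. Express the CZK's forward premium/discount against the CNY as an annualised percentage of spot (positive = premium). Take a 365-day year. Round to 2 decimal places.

T = 210/365 years.
(F − S)/S = (0.30859 − 0.29716)/0.29716 = 0.0384641.
Annualise by dividing by T: 0.0384641 / (210/365) = 0.066854 → 6.69%.

+6.69%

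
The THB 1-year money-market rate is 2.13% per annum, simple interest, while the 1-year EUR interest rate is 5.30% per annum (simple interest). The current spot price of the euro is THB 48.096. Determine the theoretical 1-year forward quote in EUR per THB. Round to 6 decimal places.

0.021437

T = 1 year.
THB accumulates by 1 + 0.0213×1 = 1.021300.
EUR accumulates by 1 + 0.0530×1 = 1.053000.
CIP: F = S · (grow THB)/(grow EUR) = 48.096 × 1.021300/1.053000 = 46.64810 THB per EUR.
Invert for EUR per THB: 1 / 46.64810 = 0.021437.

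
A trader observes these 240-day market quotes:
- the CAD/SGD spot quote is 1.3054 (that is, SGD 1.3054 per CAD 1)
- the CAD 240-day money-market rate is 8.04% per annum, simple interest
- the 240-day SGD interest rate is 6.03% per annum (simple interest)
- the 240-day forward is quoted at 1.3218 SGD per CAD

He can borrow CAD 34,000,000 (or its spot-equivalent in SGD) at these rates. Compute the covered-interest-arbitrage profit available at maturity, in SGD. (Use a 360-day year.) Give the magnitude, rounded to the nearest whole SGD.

T = 240/360 years.
Keep in CAD, deliver into the forward: 34,000,000·1.053600·1.3218 = SGD 47,350,048.32.
Swap to SGD now, deposit: 34,000,000·1.3054·1.040200 = SGD 46,167,820.72.
The quoted forward overvalues CAD, so borrow SGD, buy CAD at spot, deposit the CAD at 8.04%, and sell the proceeds forward at 1.3218.
The gap between the two covered legs is SGD 1,182,228.

SGD 1,182,228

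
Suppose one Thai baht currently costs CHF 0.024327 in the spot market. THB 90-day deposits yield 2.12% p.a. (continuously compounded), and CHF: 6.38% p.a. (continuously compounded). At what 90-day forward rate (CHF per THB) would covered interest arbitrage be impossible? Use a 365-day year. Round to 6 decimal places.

T = 90/365 years.
Growth of 1 CHF over T: e^(0.0638×90/365) = 1.0158559.
THB growth factor: e^(0.0212×90/365) = 1.0052411.
So F = 0.024327 × 1.0158559 / 1.0052411 = 0.02458388 (CHF/THB).

0.024584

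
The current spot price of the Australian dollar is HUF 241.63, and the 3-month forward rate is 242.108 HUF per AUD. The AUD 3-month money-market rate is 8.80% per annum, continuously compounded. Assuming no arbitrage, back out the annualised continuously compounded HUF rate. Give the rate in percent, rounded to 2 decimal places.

9.59%

T = 3/12 years.
By CIP, F/S equals the HUF-to-AUD growth ratio: 242.108/241.63 = 1.0019782.
The AUD side grows by e^(0.0880×3/12) = 1.0222438.
Hence g_HUF = 1.024266.
r = ln(1.024266)/(3/12) = 0.095905 → 9.59%.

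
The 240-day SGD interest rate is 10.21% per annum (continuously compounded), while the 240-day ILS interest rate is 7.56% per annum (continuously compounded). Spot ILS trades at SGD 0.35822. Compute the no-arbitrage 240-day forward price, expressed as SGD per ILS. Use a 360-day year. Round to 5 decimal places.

0.36460

T = 240/360 years.
SGD growth factor: e^(0.1021×240/360) = 1.0704367.
ILS growth factor: e^(0.0756×240/360) = 1.0516917.
CIP: F = S · (grow SGD)/(grow ILS) = 0.35822 × 1.0704367/1.0516917 = 0.3646048 SGD per ILS.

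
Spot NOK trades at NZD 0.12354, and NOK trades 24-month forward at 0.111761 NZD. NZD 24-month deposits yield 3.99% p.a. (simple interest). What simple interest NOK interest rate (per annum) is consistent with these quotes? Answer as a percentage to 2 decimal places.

9.68%

T = 2 years.
By CIP, F/S equals the NZD-to-NOK growth ratio: 0.111761/0.12354 = 0.9046544.
NZD growth factor: 1 + 0.0399×2 = 1.079800.
Hence g_NOK = 1.193605.
(1.193605 − 1)/T = 0.096803, i.e. 9.68%.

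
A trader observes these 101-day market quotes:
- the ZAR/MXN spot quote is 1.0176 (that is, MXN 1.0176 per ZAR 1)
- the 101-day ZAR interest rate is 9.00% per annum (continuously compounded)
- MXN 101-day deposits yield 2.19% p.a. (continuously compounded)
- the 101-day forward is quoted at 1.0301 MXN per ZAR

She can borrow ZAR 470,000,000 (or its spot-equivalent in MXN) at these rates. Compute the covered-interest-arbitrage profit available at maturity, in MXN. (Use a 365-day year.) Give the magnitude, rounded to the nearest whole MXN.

T = 101/365 years.
Keep in ZAR, deliver into the forward: 470,000,000·1.02521680735·1.0301 = MXN 496,355,641.63.
Swap to MXN now, deposit: 470,000,000·1.0176·1.00607839895 = MXN 481,179,128.02.
The quoted forward overvalues ZAR, so borrow MXN, buy ZAR at spot, deposit the ZAR at 9.00%, and sell the proceeds forward at 1.0301.
The gap between the two covered legs is MXN 15,176,514.

MXN 15,176,514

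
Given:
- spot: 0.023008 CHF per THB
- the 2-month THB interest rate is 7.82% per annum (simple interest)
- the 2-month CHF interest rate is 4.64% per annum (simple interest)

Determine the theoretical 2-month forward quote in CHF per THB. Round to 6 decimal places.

T = 2/12 years.
CHF growth factor: 1 + 0.0464×2/12 = 1.0077333.
THB growth factor: 1 + 0.0782×2/12 = 1.0130333.
Forward (CHF per THB) = 0.023008 × 1.0077333 / 1.0130333 = 0.02288763.

0.022888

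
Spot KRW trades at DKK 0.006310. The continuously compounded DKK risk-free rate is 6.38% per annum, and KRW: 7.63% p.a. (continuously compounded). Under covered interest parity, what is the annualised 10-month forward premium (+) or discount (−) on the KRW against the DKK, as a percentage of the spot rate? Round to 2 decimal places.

-1.24%

T = 10/12 years.
F = S · g_DKK/g_KRW = 0.00631 × 1.0546054/1.0656483 = 0.006244612.
Annualised premium = (F − S)/S × (1/T) = (0.006244612 − 0.00631)/0.00631 ÷ (10/12) = -1.24%.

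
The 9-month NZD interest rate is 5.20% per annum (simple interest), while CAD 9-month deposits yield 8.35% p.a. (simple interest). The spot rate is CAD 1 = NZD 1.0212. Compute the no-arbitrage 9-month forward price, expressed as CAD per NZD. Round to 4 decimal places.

1.0015

T = 9/12 years.
Growth of 1 NZD over T: 1 + 0.0520×9/12 = 1.039000.
CAD accumulates by 1 + 0.0835×9/12 = 1.062625.
CIP: F = S · (grow NZD)/(grow CAD) = 1.0212 × 1.039000/1.062625 = 0.9984960 NZD per CAD.
Invert for CAD per NZD: 1 / 0.9984960 = 1.0015.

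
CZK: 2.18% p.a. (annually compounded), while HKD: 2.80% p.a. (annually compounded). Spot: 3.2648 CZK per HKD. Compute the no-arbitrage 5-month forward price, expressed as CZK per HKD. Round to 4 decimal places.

T = 5/12 years.
Growth of 1 CZK over T: (1 + 0.0218)^(5/12) = 1.0090262.
Growth of 1 HKD over T: (1 + 0.0280)^(5/12) = 1.0115728.
So F = 3.2648 × 1.0090262 / 1.0115728 = 3.256581 (CZK/HKD).

3.2566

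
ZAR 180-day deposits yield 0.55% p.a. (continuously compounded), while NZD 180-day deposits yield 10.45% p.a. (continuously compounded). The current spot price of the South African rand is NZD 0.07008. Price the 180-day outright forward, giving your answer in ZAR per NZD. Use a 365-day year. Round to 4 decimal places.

T = 180/365 years.
Growth of 1 NZD over T: e^(0.1045×180/365) = 1.05288524.
ZAR accumulates by e^(0.0055×180/365) = 1.00271601.
Forward (NZD per ZAR) = 0.07008 × 1.05288524 / 1.00271601 = 0.073586336.
Invert for ZAR per NZD: 1 / 0.073586336 = 13.5895.

13.5895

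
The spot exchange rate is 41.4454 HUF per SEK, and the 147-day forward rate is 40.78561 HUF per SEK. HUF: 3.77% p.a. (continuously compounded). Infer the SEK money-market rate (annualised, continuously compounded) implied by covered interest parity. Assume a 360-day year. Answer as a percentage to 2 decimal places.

7.70%

T = 147/360 years.
CIP gives F = S · g_HUF/g_SEK, so g_HUF/g_SEK = 40.78561/41.4454 = 0.9840805.
The HUF side grows by e^(0.0377×147/360) = 1.0155133.
Hence g_SEK = 1.0319413.
Take logs: ln 1.0319413 / (147/360) = 0.077000, so 7.70%.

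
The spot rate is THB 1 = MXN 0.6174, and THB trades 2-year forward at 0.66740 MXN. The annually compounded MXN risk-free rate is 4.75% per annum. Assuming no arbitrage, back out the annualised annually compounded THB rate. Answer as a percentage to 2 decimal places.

0.75%

T = 2 years.
By CIP, F/S equals the MXN-to-THB growth ratio: 0.6674/0.6174 = 1.0809848.
MXN growth factor: (1 + 0.0475)^2 = 1.0972563.
Hence g_THB = 1.0150525.
r = 1.0150525^(1/2) − 1 = 0.007498 → 0.75%.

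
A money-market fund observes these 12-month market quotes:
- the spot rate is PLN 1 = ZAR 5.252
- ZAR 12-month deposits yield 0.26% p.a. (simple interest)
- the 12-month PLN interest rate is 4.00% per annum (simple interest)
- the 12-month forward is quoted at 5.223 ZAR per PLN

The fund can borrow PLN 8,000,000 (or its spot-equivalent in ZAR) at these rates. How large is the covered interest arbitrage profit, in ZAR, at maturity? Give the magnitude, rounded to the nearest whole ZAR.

ZAR 1,330,118

T = 1 year.
Route A — deposit PLN, sell forward: 8,000,000 × 1.040000 × 5.223 = ZAR 43,455,360.00.
Route B — convert at spot, deposit ZAR: 8,000,000 × 5.252 × 1.002600 = ZAR 42,125,241.60.
The quoted forward overvalues PLN, so borrow ZAR, buy PLN at spot, deposit the PLN at 4.00%, and sell the proceeds forward at 5.223.
Arbitrage profit = |43,455,360.00 − 42,125,241.60| = ZAR 1,330,118.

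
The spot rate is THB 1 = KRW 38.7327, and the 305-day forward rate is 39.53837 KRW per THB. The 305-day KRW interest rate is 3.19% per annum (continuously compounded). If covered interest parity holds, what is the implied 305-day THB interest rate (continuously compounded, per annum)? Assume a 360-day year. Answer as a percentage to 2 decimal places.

0.76%

T = 305/360 years.
By CIP, F/S equals the KRW-to-THB growth ratio: 39.53837/38.7327 = 1.0208008.
KRW growth factor: e^(0.0319×305/360) = 1.0273949.
Hence g_THB = 1.0064597.
r = ln(1.0064597)/(305/360) = 0.007600 → 0.76%.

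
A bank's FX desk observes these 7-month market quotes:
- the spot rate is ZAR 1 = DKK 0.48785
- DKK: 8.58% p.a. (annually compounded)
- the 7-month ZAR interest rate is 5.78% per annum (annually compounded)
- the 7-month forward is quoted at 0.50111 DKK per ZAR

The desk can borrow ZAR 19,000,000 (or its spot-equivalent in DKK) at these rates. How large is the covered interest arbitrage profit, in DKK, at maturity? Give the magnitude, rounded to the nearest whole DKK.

DKK 113,248

T = 7/12 years.
Route A — deposit ZAR, sell forward: 19,000,000 × 1.033321371 × 0.50111 = DKK 9,838,345.77.
Route B — convert at spot, deposit DKK: 19,000,000 × 0.48785 × 1.049189829 = DKK 9,725,097.90.
The quoted forward overvalues ZAR, so borrow DKK, buy ZAR at spot, deposit the ZAR at 5.78%, and sell the proceeds forward at 0.50111.
The gap between the two covered legs is DKK 113,248.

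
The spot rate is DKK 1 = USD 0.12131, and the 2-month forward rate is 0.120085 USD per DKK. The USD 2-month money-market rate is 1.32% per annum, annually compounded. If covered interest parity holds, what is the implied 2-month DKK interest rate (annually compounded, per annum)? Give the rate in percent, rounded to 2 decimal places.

T = 2/12 years.
F/S = 0.120085/0.12131 = 0.9899019 = (growth of USD) / (growth of DKK).
The USD side grows by (1 + 0.0132)^(2/12) = 1.002188.
That pins the DKK growth at 1.0124114.
Annualise: 1.0124114^(12/2) − 1 = 0.076818 = 7.68%.

7.68%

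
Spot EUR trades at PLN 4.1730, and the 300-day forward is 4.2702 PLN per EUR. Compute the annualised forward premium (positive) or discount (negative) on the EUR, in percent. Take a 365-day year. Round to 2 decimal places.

+2.83%

T = 300/365 years.
EUR trades forward at +2.32926% vs spot over the period.
Annualise by dividing by T: 0.0232926 / (300/365) = 0.028339 → 2.83%.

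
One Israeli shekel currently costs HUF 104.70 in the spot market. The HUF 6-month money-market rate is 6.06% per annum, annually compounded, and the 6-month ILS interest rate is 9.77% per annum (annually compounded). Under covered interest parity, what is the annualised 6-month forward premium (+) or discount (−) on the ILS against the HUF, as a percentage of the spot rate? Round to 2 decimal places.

-3.41%

T = 6/12 years.
CIP forward (HUF per ILS) = 104.7 × 1.0298544/1.0477118 = 102.91547.
Annualised premium = (F − S)/S × (1/T) = (102.91547 − 104.7)/104.7 ÷ (6/12) = -3.41%.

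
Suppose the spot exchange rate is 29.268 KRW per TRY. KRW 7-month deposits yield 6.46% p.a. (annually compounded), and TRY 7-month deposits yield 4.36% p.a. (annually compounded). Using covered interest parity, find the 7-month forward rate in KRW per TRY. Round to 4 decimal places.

29.6101

T = 7/12 years.
KRW growth factor: (1 + 0.0646)^(7/12) = 1.03719107.
TRY growth factor: (1 + 0.0436)^(7/12) = 1.02520695.
So F = 29.268 × 1.03719107 / 1.02520695 = 29.610127 (KRW/TRY).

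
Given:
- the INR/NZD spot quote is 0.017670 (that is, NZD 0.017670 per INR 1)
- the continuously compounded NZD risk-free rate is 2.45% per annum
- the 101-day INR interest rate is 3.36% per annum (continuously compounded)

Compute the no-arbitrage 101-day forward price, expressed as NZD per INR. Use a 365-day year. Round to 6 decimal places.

0.017626

T = 101/365 years.
Growth of 1 NZD over T: e^(0.0245×101/365) = 1.0068025.
INR growth factor: e^(0.0336×101/365) = 1.0093409.
So F = 0.01767 × 1.0068025 / 1.0093409 = 0.01762556 (NZD/INR).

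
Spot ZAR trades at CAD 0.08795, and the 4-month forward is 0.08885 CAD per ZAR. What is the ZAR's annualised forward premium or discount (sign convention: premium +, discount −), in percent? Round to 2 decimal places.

+3.07%

T = 4/12 years.
(F − S)/S = (0.08885 − 0.08795)/0.08795 = 0.0102331.
×(1/T) gives 3.07% p.a.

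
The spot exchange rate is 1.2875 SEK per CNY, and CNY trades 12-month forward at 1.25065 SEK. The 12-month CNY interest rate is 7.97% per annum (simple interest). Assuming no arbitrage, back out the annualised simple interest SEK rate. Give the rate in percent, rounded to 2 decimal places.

4.88%

T = 1 year.
F/S = 1.25065/1.2875 = 0.9713786 = (growth of SEK) / (growth of CNY).
CNY growth factor: 1 + 0.0797×1 = 1.079700.
Hence g_SEK = 1.0487975.
(1.0487975 − 1)/T = 0.048798, i.e. 4.88%.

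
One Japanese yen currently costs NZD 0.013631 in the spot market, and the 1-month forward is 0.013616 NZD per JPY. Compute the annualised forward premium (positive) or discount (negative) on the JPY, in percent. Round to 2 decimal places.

-1.32%

T = 1/12 years.
Period premium: (0.013616 − 0.013631)/0.013631 = -0.0011004.
Annualise by dividing by T: -0.0011004 / (1/12) = -0.013205 → -1.32%.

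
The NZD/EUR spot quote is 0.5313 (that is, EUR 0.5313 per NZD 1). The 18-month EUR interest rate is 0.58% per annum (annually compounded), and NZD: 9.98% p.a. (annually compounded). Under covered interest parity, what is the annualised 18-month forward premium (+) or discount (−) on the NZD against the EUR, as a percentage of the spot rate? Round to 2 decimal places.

-8.36%

T = 18/12 years.
CIP forward (EUR per NZD) = 0.5313 × 1.0087126/1.1533751 = 0.4646615.
(F − S)/S ÷ T = (0.4646615 − 0.5313)/0.5313/(18/12) = -0.083617 → -8.36%.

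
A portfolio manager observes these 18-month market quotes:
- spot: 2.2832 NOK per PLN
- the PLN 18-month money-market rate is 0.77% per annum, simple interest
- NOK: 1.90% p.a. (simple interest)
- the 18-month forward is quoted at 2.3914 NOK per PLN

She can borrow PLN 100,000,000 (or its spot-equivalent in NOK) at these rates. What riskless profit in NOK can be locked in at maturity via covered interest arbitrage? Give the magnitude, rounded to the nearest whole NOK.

T = 18/12 years.
Route A — deposit PLN, sell forward: 100,000,000 × 1.011550 × 2.3914 = NOK 241,902,067.00.
Route B — convert at spot, deposit NOK: 100,000,000 × 2.2832 × 1.028500 = NOK 234,827,120.00.
The quoted forward overvalues PLN, so borrow NOK, buy PLN at spot, deposit the PLN at 0.77%, and sell the proceeds forward at 2.3914.
The gap between the two covered legs is NOK 7,074,947.

NOK 7,074,947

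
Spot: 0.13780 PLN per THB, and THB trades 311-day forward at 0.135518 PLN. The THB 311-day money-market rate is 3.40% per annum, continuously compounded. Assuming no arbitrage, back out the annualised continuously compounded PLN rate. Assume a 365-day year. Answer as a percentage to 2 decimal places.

1.44%

T = 311/365 years.
CIP gives F = S · g_PLN/g_THB, so g_PLN/g_THB = 0.135518/0.1378 = 0.9834398.
The THB side grows by e^(0.0340×311/365) = 1.0293936.
That pins the PLN growth at 1.0123466.
Take logs: ln 1.0123466 / (311/365) = 0.014402, so 1.44%.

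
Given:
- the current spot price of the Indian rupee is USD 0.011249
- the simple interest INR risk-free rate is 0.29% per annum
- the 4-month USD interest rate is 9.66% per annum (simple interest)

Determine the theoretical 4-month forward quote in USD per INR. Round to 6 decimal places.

0.011600

T = 4/12 years.
USD accumulates by 1 + 0.0966×4/12 = 1.032200.
Growth of 1 INR over T: 1 + 0.0029×4/12 = 1.0009667.
So F = 0.011249 × 1.032200 / 1.0009667 = 0.01160000 (USD/INR).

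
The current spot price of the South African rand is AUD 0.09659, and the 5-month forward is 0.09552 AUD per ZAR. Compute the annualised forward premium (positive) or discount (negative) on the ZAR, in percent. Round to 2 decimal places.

-2.66%

T = 5/12 years.
(F − S)/S = (0.09552 − 0.09659)/0.09659 = -0.0110778.
Annualise by dividing by T: -0.0110778 / (5/12) = -0.026587 → -2.66%.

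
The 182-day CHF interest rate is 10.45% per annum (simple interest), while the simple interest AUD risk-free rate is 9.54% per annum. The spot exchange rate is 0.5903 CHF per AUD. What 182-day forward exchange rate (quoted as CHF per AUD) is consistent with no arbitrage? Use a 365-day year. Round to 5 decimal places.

0.59286

T = 182/365 years.
Growth of 1 CHF over T: 1 + 0.1045×182/365 = 1.0521068.
AUD accumulates by 1 + 0.0954×182/365 = 1.0475693.
CIP: F = S · (grow CHF)/(grow AUD) = 0.5903 × 1.0521068/1.0475693 = 0.5928569 CHF per AUD.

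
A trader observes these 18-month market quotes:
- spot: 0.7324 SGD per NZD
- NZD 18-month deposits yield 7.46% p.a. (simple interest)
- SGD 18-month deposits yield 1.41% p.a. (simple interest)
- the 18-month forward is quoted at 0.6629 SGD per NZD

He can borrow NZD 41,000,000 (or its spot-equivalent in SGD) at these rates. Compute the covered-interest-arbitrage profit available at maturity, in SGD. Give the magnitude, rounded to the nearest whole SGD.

T = 18/12 years.
Keep in NZD, deliver into the forward: 41,000,000·1.111900·0.6629 = SGD 30,220,218.91.
Swap to SGD now, deposit: 41,000,000·0.7324·1.021150 = SGD 30,663,500.66.
The quoted forward undervalues NZD, so borrow NZD, convert to SGD at spot, deposit the SGD at 1.41%, and buy NZD forward at 0.6629 to cover the loan.
Arbitrage profit = |30,220,218.91 − 30,663,500.66| = SGD 443,282.

SGD 443,282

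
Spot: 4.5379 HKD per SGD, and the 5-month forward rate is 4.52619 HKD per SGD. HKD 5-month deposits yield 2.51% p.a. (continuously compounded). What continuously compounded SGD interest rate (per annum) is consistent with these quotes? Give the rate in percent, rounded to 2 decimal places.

T = 5/12 years.
F/S = 4.52619/4.5379 = 0.9974195 = (growth of HKD) / (growth of SGD).
HKD growth factor: e^(0.0251×5/12) = 1.0105132.
So the SGD growth factor = 1.0131276.
r = ln(1.0131276)/(5/12) = 0.031301 → 3.13%.

3.13%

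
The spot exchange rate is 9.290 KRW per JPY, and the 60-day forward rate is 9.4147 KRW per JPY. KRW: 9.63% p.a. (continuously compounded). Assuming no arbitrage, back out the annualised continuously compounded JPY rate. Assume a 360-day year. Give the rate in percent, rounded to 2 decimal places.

1.63%

T = 60/360 years.
CIP gives F = S · g_KRW/g_JPY, so g_KRW/g_JPY = 9.4147/9.29 = 1.0134230.
The KRW side grows by e^(0.0963×60/360) = 1.0161795.
Hence g_JPY = 1.002720.
r = ln(1.002720)/(60/360) = 0.016298 → 1.63%.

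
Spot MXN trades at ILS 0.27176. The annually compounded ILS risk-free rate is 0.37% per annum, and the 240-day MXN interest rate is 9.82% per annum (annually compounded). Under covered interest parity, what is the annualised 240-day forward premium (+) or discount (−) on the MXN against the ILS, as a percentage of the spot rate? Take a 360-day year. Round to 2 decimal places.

T = 240/360 years.
F = S · g_ILS/g_MXN = 0.27176 × 1.0024651/1.0644394 = 0.25593746.
(F − S)/S ÷ T = (0.25593746 − 0.27176)/0.27176/(240/360) = -0.087334 → -8.73%.

-8.73%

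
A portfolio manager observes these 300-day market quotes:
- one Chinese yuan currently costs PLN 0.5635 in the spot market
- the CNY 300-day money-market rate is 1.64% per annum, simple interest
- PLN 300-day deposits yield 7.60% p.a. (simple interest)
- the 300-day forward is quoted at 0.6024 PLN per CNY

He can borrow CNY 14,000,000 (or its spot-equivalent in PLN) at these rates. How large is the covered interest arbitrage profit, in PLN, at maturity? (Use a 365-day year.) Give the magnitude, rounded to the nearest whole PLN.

T = 300/365 years.
Invest the CNY and cover forward: 14,000,000 × 1.013479452 × 0.6024 = PLN 8,547,280.31.
Convert at spot and invest in PLN: 14,000,000 × 0.5635 × 1.062465753 = PLN 8,381,792.33.
The quoted forward overvalues CNY, so borrow PLN, buy CNY at spot, deposit the CNY at 1.64%, and sell the proceeds forward at 0.6024.
Arbitrage profit = |8,547,280.31 − 8,381,792.33| = PLN 165,488.

PLN 165,488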